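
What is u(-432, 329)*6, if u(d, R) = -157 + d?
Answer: -3534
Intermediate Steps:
u(-432, 329)*6 = (-157 - 432)*6 = -589*6 = -3534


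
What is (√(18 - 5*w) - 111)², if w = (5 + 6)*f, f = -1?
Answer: (111 - √73)² ≈ 10497.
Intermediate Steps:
w = -11 (w = (5 + 6)*(-1) = 11*(-1) = -11)
(√(18 - 5*w) - 111)² = (√(18 - 5*(-11)) - 111)² = (√(18 + 55) - 111)² = (√73 - 111)² = (-111 + √73)²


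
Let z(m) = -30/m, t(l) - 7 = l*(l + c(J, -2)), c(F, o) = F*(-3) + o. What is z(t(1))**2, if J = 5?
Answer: 100/9 ≈ 11.111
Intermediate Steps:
c(F, o) = o - 3*F (c(F, o) = -3*F + o = o - 3*F)
t(l) = 7 + l*(-17 + l) (t(l) = 7 + l*(l + (-2 - 3*5)) = 7 + l*(l + (-2 - 15)) = 7 + l*(l - 17) = 7 + l*(-17 + l))
z(t(1))**2 = (-30/(7 + 1**2 - 17*1))**2 = (-30/(7 + 1 - 17))**2 = (-30/(-9))**2 = (-30*(-1/9))**2 = (10/3)**2 = 100/9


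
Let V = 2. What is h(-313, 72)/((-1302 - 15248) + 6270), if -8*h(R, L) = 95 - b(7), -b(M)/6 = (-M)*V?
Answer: 11/82240 ≈ 0.00013375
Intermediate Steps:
b(M) = 12*M (b(M) = -6*(-M)*2 = -(-12)*M = 12*M)
h(R, L) = -11/8 (h(R, L) = -(95 - 12*7)/8 = -(95 - 1*84)/8 = -(95 - 84)/8 = -1/8*11 = -11/8)
h(-313, 72)/((-1302 - 15248) + 6270) = -11/(8*((-1302 - 15248) + 6270)) = -11/(8*(-16550 + 6270)) = -11/8/(-10280) = -11/8*(-1/10280) = 11/82240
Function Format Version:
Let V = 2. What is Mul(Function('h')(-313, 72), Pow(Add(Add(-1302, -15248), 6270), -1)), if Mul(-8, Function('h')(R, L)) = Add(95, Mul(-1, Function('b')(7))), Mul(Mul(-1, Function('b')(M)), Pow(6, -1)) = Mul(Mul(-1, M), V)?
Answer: Rational(11, 82240) ≈ 0.00013375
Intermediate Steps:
Function('b')(M) = Mul(12, M) (Function('b')(M) = Mul(-6, Mul(Mul(-1, M), 2)) = Mul(-6, Mul(-2, M)) = Mul(12, M))
Function('h')(R, L) = Rational(-11, 8) (Function('h')(R, L) = Mul(Rational(-1, 8), Add(95, Mul(-1, Mul(12, 7)))) = Mul(Rational(-1, 8), Add(95, Mul(-1, 84))) = Mul(Rational(-1, 8), Add(95, -84)) = Mul(Rational(-1, 8), 11) = Rational(-11, 8))
Mul(Function('h')(-313, 72), Pow(Add(Add(-1302, -15248), 6270), -1)) = Mul(Rational(-11, 8), Pow(Add(Add(-1302, -15248), 6270), -1)) = Mul(Rational(-11, 8), Pow(Add(-16550, 6270), -1)) = Mul(Rational(-11, 8), Pow(-10280, -1)) = Mul(Rational(-11, 8), Rational(-1, 10280)) = Rational(11, 82240)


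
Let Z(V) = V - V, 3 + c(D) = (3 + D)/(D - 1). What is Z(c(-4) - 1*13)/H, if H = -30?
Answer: 0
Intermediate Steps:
c(D) = -3 + (3 + D)/(-1 + D) (c(D) = -3 + (3 + D)/(D - 1) = -3 + (3 + D)/(-1 + D))
Z(V) = 0
Z(c(-4) - 1*13)/H = 0/(-30) = 0*(-1/30) = 0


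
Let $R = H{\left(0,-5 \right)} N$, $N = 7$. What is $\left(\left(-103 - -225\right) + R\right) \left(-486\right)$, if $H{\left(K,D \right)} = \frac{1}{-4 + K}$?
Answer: $- \frac{116883}{2} \approx -58442.0$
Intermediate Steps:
$R = - \frac{7}{4}$ ($R = \frac{1}{-4 + 0} \cdot 7 = \frac{1}{-4} \cdot 7 = \left(- \frac{1}{4}\right) 7 = - \frac{7}{4} \approx -1.75$)
$\left(\left(-103 - -225\right) + R\right) \left(-486\right) = \left(\left(-103 - -225\right) - \frac{7}{4}\right) \left(-486\right) = \left(\left(-103 + 225\right) - \frac{7}{4}\right) \left(-486\right) = \left(122 - \frac{7}{4}\right) \left(-486\right) = \frac{481}{4} \left(-486\right) = - \frac{116883}{2}$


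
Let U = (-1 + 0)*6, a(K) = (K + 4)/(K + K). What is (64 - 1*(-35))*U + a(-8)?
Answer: -2375/4 ≈ -593.75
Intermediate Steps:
a(K) = (4 + K)/(2*K) (a(K) = (4 + K)/((2*K)) = (4 + K)*(1/(2*K)) = (4 + K)/(2*K))
U = -6 (U = -1*6 = -6)
(64 - 1*(-35))*U + a(-8) = (64 - 1*(-35))*(-6) + (½)*(4 - 8)/(-8) = (64 + 35)*(-6) + (½)*(-⅛)*(-4) = 99*(-6) + ¼ = -594 + ¼ = -2375/4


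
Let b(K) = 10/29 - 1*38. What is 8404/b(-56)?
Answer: -60929/273 ≈ -223.18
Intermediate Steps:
b(K) = -1092/29 (b(K) = 10*(1/29) - 38 = 10/29 - 38 = -1092/29)
8404/b(-56) = 8404/(-1092/29) = 8404*(-29/1092) = -60929/273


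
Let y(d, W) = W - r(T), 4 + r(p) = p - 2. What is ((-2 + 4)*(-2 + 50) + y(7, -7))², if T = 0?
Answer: 9025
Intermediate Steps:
r(p) = -6 + p (r(p) = -4 + (p - 2) = -4 + (-2 + p) = -6 + p)
y(d, W) = 6 + W (y(d, W) = W - (-6 + 0) = W - 1*(-6) = W + 6 = 6 + W)
((-2 + 4)*(-2 + 50) + y(7, -7))² = ((-2 + 4)*(-2 + 50) + (6 - 7))² = (2*48 - 1)² = (96 - 1)² = 95² = 9025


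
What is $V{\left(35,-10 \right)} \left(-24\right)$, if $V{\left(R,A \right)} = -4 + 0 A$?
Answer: $96$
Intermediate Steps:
$V{\left(R,A \right)} = -4$ ($V{\left(R,A \right)} = -4 + 0 = -4$)
$V{\left(35,-10 \right)} \left(-24\right) = \left(-4\right) \left(-24\right) = 96$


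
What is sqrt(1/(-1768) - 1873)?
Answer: I*sqrt(1463667530)/884 ≈ 43.278*I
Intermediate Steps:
sqrt(1/(-1768) - 1873) = sqrt(-1/1768 - 1873) = sqrt(-3311465/1768) = I*sqrt(1463667530)/884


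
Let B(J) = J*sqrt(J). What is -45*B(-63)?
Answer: 8505*I*sqrt(7) ≈ 22502.0*I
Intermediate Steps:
B(J) = J**(3/2)
-45*B(-63) = -(-8505)*I*sqrt(7) = 8505*I*sqrt(7)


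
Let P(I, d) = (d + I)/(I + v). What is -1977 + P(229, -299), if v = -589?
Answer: -71165/36 ≈ -1976.8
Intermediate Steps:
P(I, d) = (I + d)/(-589 + I) (P(I, d) = (d + I)/(I - 589) = (I + d)/(-589 + I))
-1977 + P(229, -299) = -1977 + (229 - 299)/(-589 + 229) = -1977 - 70/(-360) = -1977 - 1/360*(-70) = -1977 + 7/36 = -71165/36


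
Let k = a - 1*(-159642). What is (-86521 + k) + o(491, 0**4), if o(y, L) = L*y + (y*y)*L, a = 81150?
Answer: 154271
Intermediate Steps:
o(y, L) = L*y + L*y**2 (o(y, L) = L*y + y**2*L = L*y + L*y**2)
k = 240792 (k = 81150 - 1*(-159642) = 81150 + 159642 = 240792)
(-86521 + k) + o(491, 0**4) = (-86521 + 240792) + 0**4*491*(1 + 491) = 154271 + 0*491*492 = 154271 + 0 = 154271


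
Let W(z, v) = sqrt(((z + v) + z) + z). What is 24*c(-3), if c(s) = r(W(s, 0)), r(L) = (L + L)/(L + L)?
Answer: 24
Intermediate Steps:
W(z, v) = sqrt(v + 3*z) (W(z, v) = sqrt(((v + z) + z) + z) = sqrt((v + 2*z) + z) = sqrt(v + 3*z))
r(L) = 1 (r(L) = (2*L)/((2*L)) = (2*L)*(1/(2*L)) = 1)
c(s) = 1
24*c(-3) = 24*1 = 24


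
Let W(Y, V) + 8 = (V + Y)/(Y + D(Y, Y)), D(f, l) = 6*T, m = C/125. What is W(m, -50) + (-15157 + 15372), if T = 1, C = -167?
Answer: 114264/583 ≈ 195.99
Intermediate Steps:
m = -167/125 ≈ -1.3360
D(f, l) = 6 (D(f, l) = 6*1 = 6)
W(Y, V) = -8 + (V + Y)/(6 + Y) (W(Y, V) = -8 + (V + Y)/(Y + 6) = -8 + (V + Y)/(6 + Y))
W(m, -50) + (-15157 + 15372) = (-48 - 50 - 7*(-167/125))/(6 - 167/125) + (-15157 + 15372) = (-48 - 50 + 1169/125)/(583/125) + 215 = (125/583)*(-11081/125) + 215 = -11081/583 + 215 = 114264/583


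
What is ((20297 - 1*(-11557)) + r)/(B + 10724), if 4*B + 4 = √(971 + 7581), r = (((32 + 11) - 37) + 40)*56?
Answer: 738385780/229964389 - 34430*√2138/229964389 ≈ 3.2039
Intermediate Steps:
r = 2576 (r = ((43 - 37) + 40)*56 = (6 + 40)*56 = 46*56 = 2576)
B = -1 + √2138/2 (B = -1 + √(971 + 7581)/4 = -1 + √8552/4 = -1 + (2*√2138)/4 = -1 + √2138/2 ≈ 22.119)
((20297 - 1*(-11557)) + r)/(B + 10724) = ((20297 - 1*(-11557)) + 2576)/((-1 + √2138/2) + 10724) = ((20297 + 11557) + 2576)/(10723 + √2138/2) = (31854 + 2576)/(10723 + √2138/2) = 34430/(10723 + √2138/2)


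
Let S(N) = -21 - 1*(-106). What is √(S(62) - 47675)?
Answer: I*√47590 ≈ 218.15*I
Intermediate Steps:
S(N) = 85 (S(N) = -21 + 106 = 85)
√(S(62) - 47675) = √(85 - 47675) = √(-47590) = I*√47590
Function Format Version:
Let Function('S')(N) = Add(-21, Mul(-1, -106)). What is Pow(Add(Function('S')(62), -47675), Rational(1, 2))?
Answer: Mul(I, Pow(47590, Rational(1, 2))) ≈ Mul(218.15, I)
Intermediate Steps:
Function('S')(N) = 85 (Function('S')(N) = Add(-21, 106) = 85)
Pow(Add(Function('S')(62), -47675), Rational(1, 2)) = Pow(Add(85, -47675), Rational(1, 2)) = Pow(-47590, Rational(1, 2)) = Mul(I, Pow(47590, Rational(1, 2)))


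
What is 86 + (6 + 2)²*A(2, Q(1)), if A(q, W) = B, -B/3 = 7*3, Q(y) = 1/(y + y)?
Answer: -3946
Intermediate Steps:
Q(y) = 1/(2*y)
B = -63 (B = -21*3 = -3*21 = -63)
A(q, W) = -63
86 + (6 + 2)²*A(2, Q(1)) = 86 + (6 + 2)²*(-63) = 86 + 8²*(-63) = 86 + 64*(-63) = 86 - 4032 = -3946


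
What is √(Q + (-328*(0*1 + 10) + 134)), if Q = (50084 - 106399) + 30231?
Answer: I*√29230 ≈ 170.97*I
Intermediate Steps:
Q = -26084 (Q = -56315 + 30231 = -26084)
√(Q + (-328*(0*1 + 10) + 134)) = √(-26084 + (-328*(0*1 + 10) + 134)) = √(-26084 + (-328*(0 + 10) + 134)) = √(-26084 + (-328*10 + 134)) = √(-26084 + (-3280 + 134)) = √(-26084 - 3146) = √(-29230) = I*√29230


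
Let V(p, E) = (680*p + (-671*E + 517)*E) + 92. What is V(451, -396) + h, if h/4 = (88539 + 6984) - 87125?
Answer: -105087904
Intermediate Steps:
h = 33592 (h = 4*((88539 + 6984) - 87125) = 4*(95523 - 87125) = 4*8398 = 33592)
V(p, E) = 92 + 680*p + E*(517 - 671*E) (V(p, E) = (680*p + (517 - 671*E)*E) + 92 = (680*p + E*(517 - 671*E)) + 92 = 92 + 680*p + E*(517 - 671*E))
V(451, -396) + h = (92 - 671*(-396)**2 + 517*(-396) + 680*451) + 33592 = (92 - 671*156816 - 204732 + 306680) + 33592 = (92 - 105223536 - 204732 + 306680) + 33592 = -105121496 + 33592 = -105087904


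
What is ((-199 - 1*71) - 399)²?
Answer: 447561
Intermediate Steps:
((-199 - 1*71) - 399)² = ((-199 - 71) - 399)² = (-270 - 399)² = (-669)² = 447561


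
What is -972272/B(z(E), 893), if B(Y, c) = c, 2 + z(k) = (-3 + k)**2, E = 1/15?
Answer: -972272/893 ≈ -1088.8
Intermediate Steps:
E = 1/15 ≈ 0.066667
z(k) = -2 + (-3 + k)**2
-972272/B(z(E), 893) = -972272/893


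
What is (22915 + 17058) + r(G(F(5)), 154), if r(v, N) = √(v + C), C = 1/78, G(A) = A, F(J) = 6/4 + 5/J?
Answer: 39973 + 7*√78/39 ≈ 39975.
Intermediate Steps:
F(J) = 3/2 + 5/J (F(J) = 6*(¼) + 5/J = 3/2 + 5/J)
C = 1/78 ≈ 0.012821
r(v, N) = √(1/78 + v) (r(v, N) = √(v + 1/78) = √(1/78 + v))
(22915 + 17058) + r(G(F(5)), 154) = (22915 + 17058) + √(78 + 6084*(3/2 + 5/5))/78 = 39973 + √(78 + 6084*(3/2 + 5*(⅕)))/78 = 39973 + √(78 + 6084*(3/2 + 1))/78 = 39973 + √(78 + 6084*(5/2))/78 = 39973 + √(78 + 15210)/78 = 39973 + √15288/78 = 39973 + (14*√78)/78 = 39973 + 7*√78/39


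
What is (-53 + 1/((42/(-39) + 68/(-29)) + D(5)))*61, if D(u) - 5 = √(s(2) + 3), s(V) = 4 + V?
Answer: -5557161/1726 ≈ -3219.7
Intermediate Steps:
D(u) = 8 (D(u) = 5 + √((4 + 2) + 3) = 5 + √(6 + 3) = 5 + √9 = 5 + 3 = 8)
(-53 + 1/((42/(-39) + 68/(-29)) + D(5)))*61 = (-53 + 1/((42/(-39) + 68/(-29)) + 8))*61 = (-53 + 1/((42*(-1/39) + 68*(-1/29)) + 8))*61 = (-53 + 1/((-14/13 - 68/29) + 8))*61 = (-53 + 1/(-1290/377 + 8))*61 = (-53 + 1/(1726/377))*61 = (-53 + 377/1726)*61 = -91101/1726*61 = -5557161/1726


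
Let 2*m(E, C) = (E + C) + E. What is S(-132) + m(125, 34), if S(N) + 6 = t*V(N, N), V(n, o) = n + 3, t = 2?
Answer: -122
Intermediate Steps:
V(n, o) = 3 + n
S(N) = 2*N (S(N) = -6 + 2*(3 + N) = -6 + (6 + 2*N) = 2*N)
m(E, C) = E + C/2 (m(E, C) = ((E + C) + E)/2 = ((C + E) + E)/2 = (C + 2*E)/2 = E + C/2)
S(-132) + m(125, 34) = 2*(-132) + (125 + (½)*34) = -264 + (125 + 17) = -264 + 142 = -122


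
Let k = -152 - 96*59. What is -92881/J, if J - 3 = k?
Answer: 92881/5813 ≈ 15.978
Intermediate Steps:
k = -5816 (k = -152 - 5664 = -5816)
J = -5813 (J = 3 - 5816 = -5813)
-92881/J = -92881/(-5813) = -92881*(-1/5813) = 92881/5813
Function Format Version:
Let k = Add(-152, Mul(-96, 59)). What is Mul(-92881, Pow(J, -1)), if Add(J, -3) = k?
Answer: Rational(92881, 5813) ≈ 15.978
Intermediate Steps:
k = -5816 (k = Add(-152, -5664) = -5816)
J = -5813 (J = Add(3, -5816) = -5813)
Mul(-92881, Pow(J, -1)) = Mul(-92881, Pow(-5813, -1)) = Mul(-92881, Rational(-1, 5813)) = Rational(92881, 5813)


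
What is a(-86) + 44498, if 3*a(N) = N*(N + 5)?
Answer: 46820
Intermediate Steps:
a(N) = N*(5 + N)/3 (a(N) = (N*(N + 5))/3 = (N*(5 + N))/3 = N*(5 + N)/3)
a(-86) + 44498 = (⅓)*(-86)*(5 - 86) + 44498 = (⅓)*(-86)*(-81) + 44498 = 2322 + 44498 = 46820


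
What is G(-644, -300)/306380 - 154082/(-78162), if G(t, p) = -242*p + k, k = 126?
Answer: 13223013193/5986818390 ≈ 2.2087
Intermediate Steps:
G(t, p) = 126 - 242*p (G(t, p) = -242*p + 126 = 126 - 242*p)
G(-644, -300)/306380 - 154082/(-78162) = (126 - 242*(-300))/306380 - 154082/(-78162) = (126 + 72600)*(1/306380) - 154082*(-1/78162) = 72726*(1/306380) + 77041/39081 = 36363/153190 + 77041/39081 = 13223013193/5986818390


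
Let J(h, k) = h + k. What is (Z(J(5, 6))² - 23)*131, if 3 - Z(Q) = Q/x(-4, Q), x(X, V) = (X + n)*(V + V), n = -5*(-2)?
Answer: -273397/144 ≈ -1898.6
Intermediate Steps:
n = 10
x(X, V) = 2*V*(10 + X) (x(X, V) = (X + 10)*(V + V) = (10 + X)*(2*V) = 2*V*(10 + X))
Z(Q) = 35/12 (Z(Q) = 3 - Q/(2*Q*(10 - 4)) = 3 - Q/(2*Q*6) = 3 - Q/(12*Q) = 3 - Q*1/(12*Q) = 3 - 1*1/12 = 3 - 1/12 = 35/12)
(Z(J(5, 6))² - 23)*131 = ((35/12)² - 23)*131 = (1225/144 - 23)*131 = -2087/144*131 = -273397/144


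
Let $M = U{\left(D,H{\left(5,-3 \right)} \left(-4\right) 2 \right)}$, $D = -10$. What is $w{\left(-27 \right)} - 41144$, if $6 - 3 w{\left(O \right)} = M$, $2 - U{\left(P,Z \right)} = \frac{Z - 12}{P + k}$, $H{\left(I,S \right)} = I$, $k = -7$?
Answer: $- \frac{699408}{17} \approx -41142.0$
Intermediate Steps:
$U{\left(P,Z \right)} = 2 - \frac{-12 + Z}{-7 + P}$ ($U{\left(P,Z \right)} = 2 - \frac{Z - 12}{P - 7} = 2 - \frac{-12 + Z}{-7 + P}$)
$M = - \frac{18}{17}$ ($M = \frac{-2 - 5 \left(-4\right) 2 + 2 \left(-10\right)}{-7 - 10} = \frac{-2 - \left(-20\right) 2 - 20}{-17} = - \frac{-2 - -40 - 20}{17} = - \frac{-2 + 40 - 20}{17} = \left(- \frac{1}{17}\right) 18 = - \frac{18}{17} \approx -1.0588$)
$w{\left(O \right)} = \frac{40}{17}$ ($w{\left(O \right)} = 2 - - \frac{6}{17} = 2 + \frac{6}{17} = \frac{40}{17}$)
$w{\left(-27 \right)} - 41144 = \frac{40}{17} - 41144 = - \frac{699408}{17}$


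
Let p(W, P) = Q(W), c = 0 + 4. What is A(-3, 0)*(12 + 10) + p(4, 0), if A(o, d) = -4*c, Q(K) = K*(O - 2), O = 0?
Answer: -360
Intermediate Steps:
c = 4
Q(K) = -2*K (Q(K) = K*(0 - 2) = K*(-2) = -2*K)
p(W, P) = -2*W
A(o, d) = -16 (A(o, d) = -4*4 = -16)
A(-3, 0)*(12 + 10) + p(4, 0) = -16*(12 + 10) - 2*4 = -16*22 - 8 = -352 - 8 = -360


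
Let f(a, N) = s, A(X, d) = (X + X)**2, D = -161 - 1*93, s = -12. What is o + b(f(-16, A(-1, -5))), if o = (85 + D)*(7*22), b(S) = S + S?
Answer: -26050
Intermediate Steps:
D = -254 (D = -161 - 93 = -254)
A(X, d) = 4*X**2 (A(X, d) = (2*X)**2 = 4*X**2)
f(a, N) = -12
b(S) = 2*S
o = -26026 (o = (85 - 254)*(7*22) = -169*154 = -26026)
o + b(f(-16, A(-1, -5))) = -26026 + 2*(-12) = -26026 - 24 = -26050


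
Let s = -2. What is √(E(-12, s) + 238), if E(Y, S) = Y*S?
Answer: √262 ≈ 16.186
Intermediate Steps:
E(Y, S) = S*Y
√(E(-12, s) + 238) = √(-2*(-12) + 238) = √(24 + 238) = √262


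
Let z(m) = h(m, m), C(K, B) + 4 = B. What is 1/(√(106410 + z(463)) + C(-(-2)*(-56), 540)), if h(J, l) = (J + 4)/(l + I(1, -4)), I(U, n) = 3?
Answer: 249776/84292409 - √23107787582/84292409 ≈ 0.0011598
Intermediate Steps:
C(K, B) = -4 + B
h(J, l) = (4 + J)/(3 + l) (h(J, l) = (J + 4)/(l + 3) = (4 + J)/(3 + l))
z(m) = (4 + m)/(3 + m)
1/(√(106410 + z(463)) + C(-(-2)*(-56), 540)) = 1/(√(106410 + (4 + 463)/(3 + 463)) + (-4 + 540)) = 1/(√(106410 + 467/466) + 536) = 1/(√(49587527/466) + 536) = 1/(√23107787582/466 + 536) = 1/(536 + √23107787582/466)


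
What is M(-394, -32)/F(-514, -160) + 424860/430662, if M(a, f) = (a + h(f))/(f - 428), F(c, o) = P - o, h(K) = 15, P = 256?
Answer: 13577405083/13735246720 ≈ 0.98851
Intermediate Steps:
F(c, o) = 256 - o
M(a, f) = (15 + a)/(-428 + f) (M(a, f) = (a + 15)/(f - 428) = (15 + a)/(-428 + f))
M(-394, -32)/F(-514, -160) + 424860/430662 = ((15 - 394)/(-428 - 32))/(256 - 1*(-160)) + 424860/430662 = (-379/(-460))/(256 + 160) + 424860*(1/430662) = -1/460*(-379)/416 + 70810/71777 = (379/460)*(1/416) + 70810/71777 = 379/191360 + 70810/71777 = 13577405083/13735246720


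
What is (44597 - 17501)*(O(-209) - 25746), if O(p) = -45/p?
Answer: -145800026424/209 ≈ -6.9761e+8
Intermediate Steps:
(44597 - 17501)*(O(-209) - 25746) = (44597 - 17501)*(-45/(-209) - 25746) = 27096*(-45*(-1/209) - 25746) = 27096*(45/209 - 25746) = 27096*(-5380869/209) = -145800026424/209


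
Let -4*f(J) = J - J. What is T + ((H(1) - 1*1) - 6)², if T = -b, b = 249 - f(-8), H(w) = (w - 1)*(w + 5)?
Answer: -200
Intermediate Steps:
H(w) = (-1 + w)*(5 + w)
f(J) = 0 (f(J) = -(J - J)/4 = -¼*0 = 0)
b = 249 (b = 249 - 1*0 = 249 + 0 = 249)
T = -249 (T = -1*249 = -249)
T + ((H(1) - 1*1) - 6)² = -249 + (((-5 + 1² + 4*1) - 1*1) - 6)² = -249 + (((-5 + 1 + 4) - 1) - 6)² = -249 + ((0 - 1) - 6)² = -249 + (-1 - 6)² = -249 + (-7)² = -249 + 49 = -200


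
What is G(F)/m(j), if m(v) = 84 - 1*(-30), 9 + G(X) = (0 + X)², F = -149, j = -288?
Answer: 584/3 ≈ 194.67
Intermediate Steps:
G(X) = -9 + X² (G(X) = -9 + (0 + X)² = -9 + X²)
m(v) = 114 (m(v) = 84 + 30 = 114)
G(F)/m(j) = (-9 + (-149)²)/114 = (-9 + 22201)*(1/114) = 22192*(1/114) = 584/3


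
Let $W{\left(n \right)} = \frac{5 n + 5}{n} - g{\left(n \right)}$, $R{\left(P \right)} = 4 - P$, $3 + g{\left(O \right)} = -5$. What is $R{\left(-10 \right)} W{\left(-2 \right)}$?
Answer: $147$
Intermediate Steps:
$g{\left(O \right)} = -8$ ($g{\left(O \right)} = -3 - 5 = -8$)
$W{\left(n \right)} = 8 + \frac{5 + 5 n}{n}$ ($W{\left(n \right)} = \frac{5 n + 5}{n} - -8 = \frac{5 + 5 n}{n} + 8 = 8 + \frac{5 + 5 n}{n}$)
$R{\left(-10 \right)} W{\left(-2 \right)} = \left(4 - -10\right) \left(13 + \frac{5}{-2}\right) = \left(4 + 10\right) \left(13 + 5 \left(- \frac{1}{2}\right)\right) = 14 \left(13 - \frac{5}{2}\right) = 14 \cdot \frac{21}{2} = 147$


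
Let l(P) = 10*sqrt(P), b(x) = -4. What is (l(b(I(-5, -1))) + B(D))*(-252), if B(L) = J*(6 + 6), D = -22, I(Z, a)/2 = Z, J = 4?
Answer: -12096 - 5040*I ≈ -12096.0 - 5040.0*I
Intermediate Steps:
I(Z, a) = 2*Z
B(L) = 48 (B(L) = 4*(6 + 6) = 4*12 = 48)
(l(b(I(-5, -1))) + B(D))*(-252) = (10*sqrt(-4) + 48)*(-252) = (10*(2*I) + 48)*(-252) = (20*I + 48)*(-252) = (48 + 20*I)*(-252) = -12096 - 5040*I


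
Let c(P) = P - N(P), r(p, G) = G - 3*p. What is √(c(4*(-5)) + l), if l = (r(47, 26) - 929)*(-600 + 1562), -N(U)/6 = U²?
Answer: 2*I*√250487 ≈ 1001.0*I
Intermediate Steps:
N(U) = -6*U²
c(P) = P + 6*P² (c(P) = P - (-6)*P² = P + 6*P²)
l = -1004328 (l = ((26 - 3*47) - 929)*(-600 + 1562) = ((26 - 141) - 929)*962 = (-115 - 929)*962 = -1044*962 = -1004328)
√(c(4*(-5)) + l) = √((4*(-5))*(1 + 6*(4*(-5))) - 1004328) = √(-20*(1 + 6*(-20)) - 1004328) = √(-20*(1 - 120) - 1004328) = √(-20*(-119) - 1004328) = √(2380 - 1004328) = √(-1001948) = 2*I*√250487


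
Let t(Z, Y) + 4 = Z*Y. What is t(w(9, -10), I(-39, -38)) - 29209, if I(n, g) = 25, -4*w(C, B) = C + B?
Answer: -116827/4 ≈ -29207.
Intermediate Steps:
w(C, B) = -B/4 - C/4 (w(C, B) = -(C + B)/4 = -(B + C)/4 = -B/4 - C/4)
t(Z, Y) = -4 + Y*Z (t(Z, Y) = -4 + Z*Y = -4 + Y*Z)
t(w(9, -10), I(-39, -38)) - 29209 = (-4 + 25*(-¼*(-10) - ¼*9)) - 29209 = (-4 + 25*(5/2 - 9/4)) - 29209 = (-4 + 25*(¼)) - 29209 = (-4 + 25/4) - 29209 = 9/4 - 29209 = -116827/4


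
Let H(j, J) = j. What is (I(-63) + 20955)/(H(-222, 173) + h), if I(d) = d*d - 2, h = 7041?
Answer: 24922/6819 ≈ 3.6548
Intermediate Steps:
I(d) = -2 + d² (I(d) = d² - 2 = -2 + d²)
(I(-63) + 20955)/(H(-222, 173) + h) = ((-2 + (-63)²) + 20955)/(-222 + 7041) = ((-2 + 3969) + 20955)/6819 = (3967 + 20955)*(1/6819) = 24922*(1/6819) = 24922/6819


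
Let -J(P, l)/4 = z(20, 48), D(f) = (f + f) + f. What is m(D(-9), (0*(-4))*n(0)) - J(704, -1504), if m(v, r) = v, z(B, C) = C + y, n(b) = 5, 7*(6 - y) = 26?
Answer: 1219/7 ≈ 174.14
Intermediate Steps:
y = 16/7 (y = 6 - 1/7*26 = 6 - 26/7 = 16/7 ≈ 2.2857)
D(f) = 3*f (D(f) = 2*f + f = 3*f)
z(B, C) = 16/7 + C (z(B, C) = C + 16/7 = 16/7 + C)
J(P, l) = -1408/7 (J(P, l) = -4*(16/7 + 48) = -4*352/7 = -1408/7)
m(D(-9), (0*(-4))*n(0)) - J(704, -1504) = 3*(-9) - 1*(-1408/7) = -27 + 1408/7 = 1219/7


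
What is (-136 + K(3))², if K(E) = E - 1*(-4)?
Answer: 16641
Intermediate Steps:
K(E) = 4 + E (K(E) = E + 4 = 4 + E)
(-136 + K(3))² = (-136 + (4 + 3))² = (-136 + 7)² = (-129)² = 16641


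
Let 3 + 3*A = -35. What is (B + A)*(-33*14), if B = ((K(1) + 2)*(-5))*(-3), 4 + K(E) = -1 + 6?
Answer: -14938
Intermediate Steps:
A = -38/3 (A = -1 + (1/3)*(-35) = -1 - 35/3 = -38/3 ≈ -12.667)
K(E) = 1 (K(E) = -4 + (-1 + 6) = -4 + 5 = 1)
B = 45 (B = ((1 + 2)*(-5))*(-3) = (3*(-5))*(-3) = -15*(-3) = 45)
(B + A)*(-33*14) = (45 - 38/3)*(-33*14) = (97/3)*(-462) = -14938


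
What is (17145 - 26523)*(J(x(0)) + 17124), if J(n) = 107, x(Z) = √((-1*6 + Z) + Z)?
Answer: -161592318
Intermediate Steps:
x(Z) = √(-6 + 2*Z) (x(Z) = √((-6 + Z) + Z) = √(-6 + 2*Z))
(17145 - 26523)*(J(x(0)) + 17124) = (17145 - 26523)*(107 + 17124) = -9378*17231 = -161592318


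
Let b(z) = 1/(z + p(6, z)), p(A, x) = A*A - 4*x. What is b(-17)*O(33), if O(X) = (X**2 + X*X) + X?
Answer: 737/29 ≈ 25.414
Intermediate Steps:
p(A, x) = A**2 - 4*x
O(X) = X + 2*X**2 (O(X) = (X**2 + X**2) + X = 2*X**2 + X = X + 2*X**2)
b(z) = 1/(36 - 3*z) (b(z) = 1/(z + (6**2 - 4*z)) = 1/(z + (36 - 4*z)) = 1/(36 - 3*z))
b(-17)*O(33) = (-1/(-36 + 3*(-17)))*(33*(1 + 2*33)) = (-1/(-36 - 51))*(33*(1 + 66)) = (-1/(-87))*(33*67) = -1*(-1/87)*2211 = (1/87)*2211 = 737/29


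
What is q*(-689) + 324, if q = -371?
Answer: 255943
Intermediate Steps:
q*(-689) + 324 = -371*(-689) + 324 = 255619 + 324 = 255943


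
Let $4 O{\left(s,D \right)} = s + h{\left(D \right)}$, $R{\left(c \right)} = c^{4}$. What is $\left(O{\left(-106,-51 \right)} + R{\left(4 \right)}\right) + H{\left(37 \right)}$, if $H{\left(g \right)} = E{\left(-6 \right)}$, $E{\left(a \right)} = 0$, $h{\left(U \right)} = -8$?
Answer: $\frac{455}{2} \approx 227.5$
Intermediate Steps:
$H{\left(g \right)} = 0$
$O{\left(s,D \right)} = -2 + \frac{s}{4}$ ($O{\left(s,D \right)} = \frac{s - 8}{4} = \frac{-8 + s}{4} = -2 + \frac{s}{4}$)
$\left(O{\left(-106,-51 \right)} + R{\left(4 \right)}\right) + H{\left(37 \right)} = \left(\left(-2 + \frac{1}{4} \left(-106\right)\right) + 4^{4}\right) + 0 = \left(\left(-2 - \frac{53}{2}\right) + 256\right) + 0 = \left(- \frac{57}{2} + 256\right) + 0 = \frac{455}{2} + 0 = \frac{455}{2}$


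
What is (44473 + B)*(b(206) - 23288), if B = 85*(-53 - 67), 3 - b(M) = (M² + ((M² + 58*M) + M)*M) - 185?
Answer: -387664507748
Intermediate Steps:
b(M) = 188 - M² - M*(M² + 59*M) (b(M) = 3 - ((M² + ((M² + 58*M) + M)*M) - 185) = 3 - ((M² + (M² + 59*M)*M) - 185) = 3 - ((M² + M*(M² + 59*M)) - 185) = 3 - (-185 + M² + M*(M² + 59*M)) = 3 + (185 - M² - M*(M² + 59*M)) = 188 - M² - M*(M² + 59*M))
B = -10200 (B = 85*(-120) = -10200)
(44473 + B)*(b(206) - 23288) = (44473 - 10200)*((188 - 1*206³ - 60*206²) - 23288) = 34273*((188 - 1*8741816 - 60*42436) - 23288) = 34273*((188 - 8741816 - 2546160) - 23288) = 34273*(-11287788 - 23288) = 34273*(-11311076) = -387664507748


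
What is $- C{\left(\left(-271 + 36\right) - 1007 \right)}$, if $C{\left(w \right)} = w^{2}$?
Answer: $-1542564$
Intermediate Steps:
$- C{\left(\left(-271 + 36\right) - 1007 \right)} = - \left(\left(-271 + 36\right) - 1007\right)^{2} = - \left(-235 - 1007\right)^{2} = - \left(-1242\right)^{2} = \left(-1\right) 1542564 = -1542564$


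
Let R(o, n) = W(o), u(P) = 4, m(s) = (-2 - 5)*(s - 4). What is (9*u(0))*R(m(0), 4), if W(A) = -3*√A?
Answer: -216*√7 ≈ -571.48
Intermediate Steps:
m(s) = 28 - 7*s (m(s) = -7*(-4 + s) = 28 - 7*s)
R(o, n) = -3*√o
(9*u(0))*R(m(0), 4) = (9*4)*(-3*√(28 - 7*0)) = 36*(-3*√(28 + 0)) = 36*(-6*√7) = -216*√7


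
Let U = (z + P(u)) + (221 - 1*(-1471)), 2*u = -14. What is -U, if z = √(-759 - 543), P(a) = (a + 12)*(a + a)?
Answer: -1622 - I*√1302 ≈ -1622.0 - 36.083*I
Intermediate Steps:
u = -7 (u = (½)*(-14) = -7)
P(a) = 2*a*(12 + a) (P(a) = (12 + a)*(2*a) = 2*a*(12 + a))
z = I*√1302 (z = √(-1302) = I*√1302 ≈ 36.083*I)
U = 1622 + I*√1302 (U = (I*√1302 + 2*(-7)*(12 - 7)) + (221 - 1*(-1471)) = (I*√1302 + 2*(-7)*5) + (221 + 1471) = (I*√1302 - 70) + 1692 = (-70 + I*√1302) + 1692 = 1622 + I*√1302 ≈ 1622.0 + 36.083*I)
-U = -(1622 + I*√1302) = -1622 - I*√1302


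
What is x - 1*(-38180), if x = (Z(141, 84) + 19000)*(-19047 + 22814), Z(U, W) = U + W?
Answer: 72458755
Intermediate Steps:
x = 72420575 (x = ((141 + 84) + 19000)*(-19047 + 22814) = (225 + 19000)*3767 = 19225*3767 = 72420575)
x - 1*(-38180) = 72420575 - 1*(-38180) = 72420575 + 38180 = 72458755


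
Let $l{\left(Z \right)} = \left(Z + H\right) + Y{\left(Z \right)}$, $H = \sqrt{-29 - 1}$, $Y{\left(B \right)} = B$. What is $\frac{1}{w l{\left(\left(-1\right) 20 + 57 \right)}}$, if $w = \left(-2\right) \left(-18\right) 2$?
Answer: $\frac{37}{198216} - \frac{i \sqrt{30}}{396432} \approx 0.00018666 - 1.3816 \cdot 10^{-5} i$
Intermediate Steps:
$H = i \sqrt{30}$ ($H = \sqrt{-30} = i \sqrt{30} \approx 5.4772 i$)
$w = 72$ ($w = 36 \cdot 2 = 72$)
$l{\left(Z \right)} = 2 Z + i \sqrt{30}$ ($l{\left(Z \right)} = \left(Z + i \sqrt{30}\right) + Z = 2 Z + i \sqrt{30}$)
$\frac{1}{w l{\left(\left(-1\right) 20 + 57 \right)}} = \frac{1}{72 \left(2 \left(\left(-1\right) 20 + 57\right) + i \sqrt{30}\right)} = \frac{1}{72 \left(2 \left(-20 + 57\right) + i \sqrt{30}\right)} = \frac{1}{72 \left(2 \cdot 37 + i \sqrt{30}\right)} = \frac{1}{72 \left(74 + i \sqrt{30}\right)}$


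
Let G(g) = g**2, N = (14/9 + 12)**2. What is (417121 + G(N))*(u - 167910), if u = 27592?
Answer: -415097735239166/6561 ≈ -6.3267e+10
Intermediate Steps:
N = 14884/81 (N = (14*(1/9) + 12)**2 = (14/9 + 12)**2 = (122/9)**2 = 14884/81 ≈ 183.75)
(417121 + G(N))*(u - 167910) = (417121 + (14884/81)**2)*(27592 - 167910) = (417121 + 221533456/6561)*(-140318) = (2958264337/6561)*(-140318) = -415097735239166/6561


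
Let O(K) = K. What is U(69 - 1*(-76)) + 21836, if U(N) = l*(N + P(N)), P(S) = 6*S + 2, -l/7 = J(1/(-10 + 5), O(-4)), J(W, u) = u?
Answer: 50312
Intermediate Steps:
l = 28 (l = -7*(-4) = 28)
P(S) = 2 + 6*S
U(N) = 56 + 196*N (U(N) = 28*(N + (2 + 6*N)) = 28*(2 + 7*N) = 56 + 196*N)
U(69 - 1*(-76)) + 21836 = (56 + 196*(69 - 1*(-76))) + 21836 = (56 + 196*(69 + 76)) + 21836 = (56 + 196*145) + 21836 = (56 + 28420) + 21836 = 28476 + 21836 = 50312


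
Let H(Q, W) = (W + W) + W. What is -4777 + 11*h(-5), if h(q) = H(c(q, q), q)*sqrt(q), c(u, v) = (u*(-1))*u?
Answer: -4777 - 165*I*sqrt(5) ≈ -4777.0 - 368.95*I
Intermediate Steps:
c(u, v) = -u**2 (c(u, v) = (-u)*u = -u**2)
H(Q, W) = 3*W (H(Q, W) = 2*W + W = 3*W)
h(q) = 3*q**(3/2) (h(q) = (3*q)*sqrt(q) = 3*q**(3/2))
-4777 + 11*h(-5) = -4777 + 11*(3*(-5)**(3/2)) = -4777 + 11*(3*(-5*I*sqrt(5))) = -4777 + 11*(-15*I*sqrt(5)) = -4777 - 165*I*sqrt(5)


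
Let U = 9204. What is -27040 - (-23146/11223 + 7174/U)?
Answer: -465500770283/17216082 ≈ -27039.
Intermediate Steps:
-27040 - (-23146/11223 + 7174/U) = -27040 - (-23146/11223 + 7174/9204) = -27040 - (-23146*1/11223 + 7174*(1/9204)) = -27040 - (-23146/11223 + 3587/4602) = -27040 - 1*(-22086997/17216082) = -27040 + 22086997/17216082 = -465500770283/17216082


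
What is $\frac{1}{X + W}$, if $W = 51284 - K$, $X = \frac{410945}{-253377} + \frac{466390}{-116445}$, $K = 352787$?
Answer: $- \frac{1966965651}{593057113006090} \approx -3.3167 \cdot 10^{-6}$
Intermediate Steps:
$X = - \frac{11068332637}{1966965651}$ ($X = 410945 \left(- \frac{1}{253377}\right) + 466390 \left(- \frac{1}{116445}\right) = - \frac{410945}{253377} - \frac{93278}{23289} = - \frac{11068332637}{1966965651} \approx -5.6271$)
$W = -301503$ ($W = 51284 - 352787 = -301503$)
$\frac{1}{X + W} = \frac{1}{- \frac{11068332637}{1966965651} - 301503} = \frac{1}{- \frac{593057113006090}{1966965651}} = - \frac{1966965651}{593057113006090}$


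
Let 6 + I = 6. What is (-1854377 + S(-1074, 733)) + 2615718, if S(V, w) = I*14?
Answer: 761341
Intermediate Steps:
I = 0 (I = -6 + 6 = 0)
S(V, w) = 0 (S(V, w) = 0*14 = 0)
(-1854377 + S(-1074, 733)) + 2615718 = (-1854377 + 0) + 2615718 = -1854377 + 2615718 = 761341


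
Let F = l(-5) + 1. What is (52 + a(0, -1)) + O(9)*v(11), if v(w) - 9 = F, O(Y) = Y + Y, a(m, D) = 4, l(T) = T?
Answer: 146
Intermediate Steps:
O(Y) = 2*Y
F = -4 (F = -5 + 1 = -4)
v(w) = 5 (v(w) = 9 - 4 = 5)
(52 + a(0, -1)) + O(9)*v(11) = (52 + 4) + (2*9)*5 = 56 + 18*5 = 56 + 90 = 146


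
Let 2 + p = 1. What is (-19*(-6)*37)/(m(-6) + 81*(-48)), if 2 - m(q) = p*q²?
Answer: -2109/1925 ≈ -1.0956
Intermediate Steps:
p = -1 (p = -2 + 1 = -1)
m(q) = 2 + q² (m(q) = 2 - (-1)*q² = 2 + q²)
(-19*(-6)*37)/(m(-6) + 81*(-48)) = (-19*(-6)*37)/((2 + (-6)²) + 81*(-48)) = (114*37)/((2 + 36) - 3888) = 4218/(38 - 3888) = 4218/(-3850) = 4218*(-1/3850) = -2109/1925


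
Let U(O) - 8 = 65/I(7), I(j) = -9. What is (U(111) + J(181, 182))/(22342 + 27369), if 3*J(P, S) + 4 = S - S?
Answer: -5/447399 ≈ -1.1176e-5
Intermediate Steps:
U(O) = 7/9 (U(O) = 8 + 65/(-9) = 8 + 65*(-⅑) = 8 - 65/9 = 7/9)
J(P, S) = -4/3 (J(P, S) = -4/3 + (S - S)/3 = -4/3 + (⅓)*0 = -4/3 + 0 = -4/3)
(U(111) + J(181, 182))/(22342 + 27369) = (7/9 - 4/3)/(22342 + 27369) = -5/9/49711 = -5/9*1/49711 = -5/447399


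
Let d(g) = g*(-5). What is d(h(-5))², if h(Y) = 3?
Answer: 225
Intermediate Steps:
d(g) = -5*g
d(h(-5))² = (-5*3)² = (-15)² = 225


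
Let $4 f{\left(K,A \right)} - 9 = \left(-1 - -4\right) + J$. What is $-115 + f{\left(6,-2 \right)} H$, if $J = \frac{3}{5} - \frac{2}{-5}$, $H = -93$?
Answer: $- \frac{1669}{4} \approx -417.25$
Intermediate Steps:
$J = 1$ ($J = 3 \cdot \frac{1}{5} - - \frac{2}{5} = \frac{3}{5} + \frac{2}{5} = 1$)
$f{\left(K,A \right)} = \frac{13}{4}$ ($f{\left(K,A \right)} = \frac{9}{4} + \frac{\left(-1 - -4\right) + 1}{4} = \frac{9}{4} + \frac{\left(-1 + 4\right) + 1}{4} = \frac{9}{4} + \frac{3 + 1}{4} = \frac{9}{4} + \frac{1}{4} \cdot 4 = \frac{9}{4} + 1 = \frac{13}{4}$)
$-115 + f{\left(6,-2 \right)} H = -115 + \frac{13}{4} \left(-93\right) = -115 - \frac{1209}{4} = - \frac{1669}{4}$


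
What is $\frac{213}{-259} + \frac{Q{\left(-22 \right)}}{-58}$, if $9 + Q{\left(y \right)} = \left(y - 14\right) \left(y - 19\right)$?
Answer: $- \frac{392307}{15022} \approx -26.116$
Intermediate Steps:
$Q{\left(y \right)} = -9 + \left(-19 + y\right) \left(-14 + y\right)$ ($Q{\left(y \right)} = -9 + \left(y - 14\right) \left(y - 19\right) = -9 + \left(-14 + y\right) \left(-19 + y\right) = -9 + \left(-19 + y\right) \left(-14 + y\right)$)
$\frac{213}{-259} + \frac{Q{\left(-22 \right)}}{-58} = \frac{213}{-259} + \frac{257 + \left(-22\right)^{2} - -726}{-58} = 213 \left(- \frac{1}{259}\right) + \left(257 + 484 + 726\right) \left(- \frac{1}{58}\right) = - \frac{213}{259} + 1467 \left(- \frac{1}{58}\right) = - \frac{213}{259} - \frac{1467}{58} = - \frac{392307}{15022}$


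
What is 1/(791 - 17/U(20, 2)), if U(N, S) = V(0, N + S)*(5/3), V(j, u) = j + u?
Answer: 110/86959 ≈ 0.0012650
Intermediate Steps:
U(N, S) = 5*N/3 + 5*S/3 (U(N, S) = (0 + (N + S))*(5/3) = (N + S)*(5*(⅓)) = (N + S)*(5/3) = 5*N/3 + 5*S/3)
1/(791 - 17/U(20, 2)) = 1/(791 - 17/((5/3)*20 + (5/3)*2)) = 1/(791 - 17/(100/3 + 10/3)) = 1/(791 - 17/110/3) = 1/(791 - 17*3/110) = 1/(791 - 51/110) = 1/(86959/110) = 110/86959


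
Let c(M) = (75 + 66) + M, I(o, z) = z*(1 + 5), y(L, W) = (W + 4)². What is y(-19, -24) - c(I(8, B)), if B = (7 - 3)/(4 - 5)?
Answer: 283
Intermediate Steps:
B = -4 (B = 4/(-1) = 4*(-1) = -4)
y(L, W) = (4 + W)²
I(o, z) = 6*z (I(o, z) = z*6 = 6*z)
c(M) = 141 + M
y(-19, -24) - c(I(8, B)) = (4 - 24)² - (141 + 6*(-4)) = (-20)² - (141 - 24) = 400 - 1*117 = 400 - 117 = 283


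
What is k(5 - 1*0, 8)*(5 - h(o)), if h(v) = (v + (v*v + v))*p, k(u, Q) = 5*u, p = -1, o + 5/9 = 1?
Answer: 12325/81 ≈ 152.16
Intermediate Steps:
o = 4/9 (o = -5/9 + 1 = 4/9 ≈ 0.44444)
h(v) = -v² - 2*v (h(v) = (v + (v*v + v))*(-1) = (v + (v² + v))*(-1) = (v + (v + v²))*(-1) = (v² + 2*v)*(-1) = -v² - 2*v)
k(5 - 1*0, 8)*(5 - h(o)) = (5*(5 - 1*0))*(5 - (-1)*4*(2 + 4/9)/9) = (5*(5 + 0))*(5 - (-1)*4*22/(9*9)) = (5*5)*(5 - 1*(-88/81)) = 25*(5 + 88/81) = 25*(493/81) = 12325/81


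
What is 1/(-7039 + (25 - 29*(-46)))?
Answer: -1/5680 ≈ -0.00017606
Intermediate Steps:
1/(-7039 + (25 - 29*(-46))) = 1/(-7039 + (25 + 1334)) = 1/(-7039 + 1359) = 1/(-5680) = -1/5680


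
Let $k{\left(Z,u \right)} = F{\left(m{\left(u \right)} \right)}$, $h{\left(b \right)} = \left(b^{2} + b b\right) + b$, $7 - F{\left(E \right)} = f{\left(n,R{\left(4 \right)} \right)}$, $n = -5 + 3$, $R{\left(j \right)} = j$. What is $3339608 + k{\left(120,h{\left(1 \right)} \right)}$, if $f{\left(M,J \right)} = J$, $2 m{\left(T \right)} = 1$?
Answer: $3339611$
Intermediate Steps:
$m{\left(T \right)} = \frac{1}{2}$ ($m{\left(T \right)} = \frac{1}{2} \cdot 1 = \frac{1}{2}$)
$n = -2$
$F{\left(E \right)} = 3$ ($F{\left(E \right)} = 7 - 4 = 3$)
$h{\left(b \right)} = b + 2 b^{2}$ ($h{\left(b \right)} = \left(b^{2} + b^{2}\right) + b = 2 b^{2} + b = b + 2 b^{2}$)
$k{\left(Z,u \right)} = 3$
$3339608 + k{\left(120,h{\left(1 \right)} \right)} = 3339608 + 3 = 3339611$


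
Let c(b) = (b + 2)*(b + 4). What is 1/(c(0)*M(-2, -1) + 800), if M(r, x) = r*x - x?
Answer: 1/824 ≈ 0.0012136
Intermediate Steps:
M(r, x) = -x + r*x
c(b) = (2 + b)*(4 + b)
1/(c(0)*M(-2, -1) + 800) = 1/((8 + 0² + 6*0)*(-(-1 - 2)) + 800) = 1/((8 + 0 + 0)*(-1*(-3)) + 800) = 1/(8*3 + 800) = 1/(24 + 800) = 1/824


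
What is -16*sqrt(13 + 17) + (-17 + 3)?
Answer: -14 - 16*sqrt(30) ≈ -101.64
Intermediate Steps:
-16*sqrt(13 + 17) + (-17 + 3) = -16*sqrt(30) - 14 = -14 - 16*sqrt(30)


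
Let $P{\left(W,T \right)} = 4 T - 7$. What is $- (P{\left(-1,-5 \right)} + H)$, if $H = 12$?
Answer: $15$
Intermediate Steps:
$P{\left(W,T \right)} = -7 + 4 T$ ($P{\left(W,T \right)} = 4 T - 7 = -7 + 4 T$)
$- (P{\left(-1,-5 \right)} + H) = - (\left(-7 + 4 \left(-5\right)\right) + 12) = - (\left(-7 - 20\right) + 12) = - (-27 + 12) = \left(-1\right) \left(-15\right) = 15$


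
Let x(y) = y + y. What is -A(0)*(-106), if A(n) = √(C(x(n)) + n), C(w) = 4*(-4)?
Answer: 424*I ≈ 424.0*I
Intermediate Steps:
x(y) = 2*y
C(w) = -16
A(n) = √(-16 + n)
-A(0)*(-106) = -√(-16 + 0)*(-106) = -√(-16)*(-106) = -4*I*(-106) = -(-424)*I = 424*I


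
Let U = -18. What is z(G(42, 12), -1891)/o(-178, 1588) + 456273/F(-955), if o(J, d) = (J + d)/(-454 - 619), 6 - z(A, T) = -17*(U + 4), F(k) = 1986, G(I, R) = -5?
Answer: 189621971/466710 ≈ 406.29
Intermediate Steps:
z(A, T) = -232 (z(A, T) = 6 - (-17)*(-18 + 4) = 6 - (-17)*(-14) = 6 - 1*238 = 6 - 238 = -232)
o(J, d) = -J/1073 - d/1073 (o(J, d) = (J + d)/(-1073) = (J + d)*(-1/1073) = -J/1073 - d/1073)
z(G(42, 12), -1891)/o(-178, 1588) + 456273/F(-955) = -232/(-1/1073*(-178) - 1/1073*1588) + 456273/1986 = -232/(178/1073 - 1588/1073) + 456273*(1/1986) = -232/(-1410/1073) + 152091/662 = -232*(-1073/1410) + 152091/662 = 124468/705 + 152091/662 = 189621971/466710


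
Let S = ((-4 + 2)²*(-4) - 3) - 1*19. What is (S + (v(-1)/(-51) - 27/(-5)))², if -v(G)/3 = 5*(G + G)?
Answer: 7958041/7225 ≈ 1101.5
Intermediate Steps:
v(G) = -30*G (v(G) = -15*(G + G) = -15*2*G = -30*G)
S = -38 (S = ((-2)²*(-4) - 3) - 19 = (4*(-4) - 3) - 19 = (-16 - 3) - 19 = -19 - 19 = -38)
(S + (v(-1)/(-51) - 27/(-5)))² = (-38 + (-30*(-1)/(-51) - 27/(-5)))² = (-38 + (30*(-1/51) - 27*(-⅕)))² = (-38 + (-10/17 + 27/5))² = (-38 + 409/85)² = (-2821/85)² = 7958041/7225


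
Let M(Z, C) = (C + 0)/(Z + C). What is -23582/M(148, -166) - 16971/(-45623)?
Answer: -9681525681/3786709 ≈ -2556.7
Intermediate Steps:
M(Z, C) = C/(C + Z)
-23582/M(148, -166) - 16971/(-45623) = -23582/((-166/(-166 + 148))) - 16971/(-45623) = -23582/((-166/(-18))) - 16971*(-1/45623) = -23582/((-166*(-1/18))) + 16971/45623 = -23582/83/9 + 16971/45623 = -23582*9/83 + 16971/45623 = -212238/83 + 16971/45623 = -9681525681/3786709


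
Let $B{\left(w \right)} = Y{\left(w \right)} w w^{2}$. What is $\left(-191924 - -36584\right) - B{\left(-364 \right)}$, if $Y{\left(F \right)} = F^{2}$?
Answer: $6390089010484$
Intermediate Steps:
$B{\left(w \right)} = w^{5}$ ($B{\left(w \right)} = w^{2} w w^{2} = w^{3} w^{2} = w^{5}$)
$\left(-191924 - -36584\right) - B{\left(-364 \right)} = \left(-191924 - -36584\right) - \left(-364\right)^{5} = \left(-191924 + 36584\right) - -6390089165824 = -155340 + 6390089165824 = 6390089010484$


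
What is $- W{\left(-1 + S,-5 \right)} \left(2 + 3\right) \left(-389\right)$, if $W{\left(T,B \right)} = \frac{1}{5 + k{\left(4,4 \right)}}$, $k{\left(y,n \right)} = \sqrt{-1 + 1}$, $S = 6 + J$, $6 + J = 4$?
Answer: $389$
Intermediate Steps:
$J = -2$ ($J = -6 + 4 = -2$)
$S = 4$ ($S = 6 - 2 = 4$)
$k{\left(y,n \right)} = 0$ ($k{\left(y,n \right)} = \sqrt{0} = 0$)
$W{\left(T,B \right)} = \frac{1}{5}$ ($W{\left(T,B \right)} = \frac{1}{5 + 0} = \frac{1}{5}$)
$- W{\left(-1 + S,-5 \right)} \left(2 + 3\right) \left(-389\right) = - \frac{2 + 3}{5} \left(-389\right) = - \frac{1}{5} \cdot 5 \left(-389\right) = - 1 \left(-389\right) = \left(-1\right) \left(-389\right) = 389$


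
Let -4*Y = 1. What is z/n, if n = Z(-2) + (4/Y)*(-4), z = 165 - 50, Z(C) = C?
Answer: 115/62 ≈ 1.8548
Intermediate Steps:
Y = -¼ (Y = -¼*1 = -¼ ≈ -0.25000)
z = 115
n = 62 (n = -2 + (4/(-¼))*(-4) = -2 + (4*(-4))*(-4) = -2 - 16*(-4) = -2 + 64 = 62)
z/n = 115/62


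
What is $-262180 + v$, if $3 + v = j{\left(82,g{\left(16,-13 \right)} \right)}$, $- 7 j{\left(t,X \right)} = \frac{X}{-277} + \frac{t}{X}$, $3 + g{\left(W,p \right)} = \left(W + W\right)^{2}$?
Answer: $- \frac{519047646850}{1979719} \approx -2.6218 \cdot 10^{5}$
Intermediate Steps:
$g{\left(W,p \right)} = -3 + 4 W^{2}$ ($g{\left(W,p \right)} = -3 + \left(W + W\right)^{2} = -3 + \left(2 W\right)^{2} = -3 + 4 W^{2}$)
$j{\left(t,X \right)} = \frac{X}{1939} - \frac{t}{7 X}$ ($j{\left(t,X \right)} = - \frac{\frac{X}{-277} + \frac{t}{X}}{7} = - \frac{X \left(- \frac{1}{277}\right) + \frac{t}{X}}{7} = - \frac{- \frac{X}{277} + \frac{t}{X}}{7} = \frac{X}{1939} - \frac{t}{7 X}$)
$v = - \frac{4919430}{1979719}$ ($v = -3 - \left(- \frac{-3 + 4 \cdot 16^{2}}{1939} + \frac{82}{7 \left(-3 + 4 \cdot 16^{2}\right)}\right) = -3 - \left(- \frac{-3 + 4 \cdot 256}{1939} + \frac{82}{7 \left(-3 + 4 \cdot 256\right)}\right) = -3 - \left(- \frac{-3 + 1024}{1939} + \frac{82}{7 \left(-3 + 1024\right)}\right) = -3 + \left(\frac{1}{1939} \cdot 1021 - \frac{82}{7 \cdot 1021}\right) = -3 + \left(\frac{1021}{1939} - \frac{82}{7} \cdot \frac{1}{1021}\right) = -3 + \left(\frac{1021}{1939} - \frac{82}{7147}\right) = -3 + \frac{1019727}{1979719} = - \frac{4919430}{1979719} \approx -2.4849$)
$-262180 + v = -262180 - \frac{4919430}{1979719} = - \frac{519047646850}{1979719}$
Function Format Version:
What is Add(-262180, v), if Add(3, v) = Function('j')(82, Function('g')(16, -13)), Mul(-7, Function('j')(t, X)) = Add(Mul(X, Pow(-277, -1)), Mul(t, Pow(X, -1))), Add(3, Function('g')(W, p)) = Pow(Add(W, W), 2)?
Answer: Rational(-519047646850, 1979719) ≈ -2.6218e+5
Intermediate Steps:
Function('g')(W, p) = Add(-3, Mul(4, Pow(W, 2))) (Function('g')(W, p) = Add(-3, Pow(Add(W, W), 2)) = Add(-3, Pow(Mul(2, W), 2)) = Add(-3, Mul(4, Pow(W, 2))))
Function('j')(t, X) = Add(Mul(Rational(1, 1939), X), Mul(Rational(-1, 7), t, Pow(X, -1))) (Function('j')(t, X) = Mul(Rational(-1, 7), Add(Mul(X, Pow(-277, -1)), Mul(t, Pow(X, -1)))) = Mul(Rational(-1, 7), Add(Mul(X, Rational(-1, 277)), Mul(t, Pow(X, -1)))) = Mul(Rational(-1, 7), Add(Mul(Rational(-1, 277), X), Mul(t, Pow(X, -1)))) = Add(Mul(Rational(1, 1939), X), Mul(Rational(-1, 7), t, Pow(X, -1))))
v = Rational(-4919430, 1979719) (v = Add(-3, Add(Mul(Rational(1, 1939), Add(-3, Mul(4, Pow(16, 2)))), Mul(Rational(-1, 7), 82, Pow(Add(-3, Mul(4, Pow(16, 2))), -1)))) = Add(-3, Add(Mul(Rational(1, 1939), Add(-3, Mul(4, 256))), Mul(Rational(-1, 7), 82, Pow(Add(-3, Mul(4, 256)), -1)))) = Add(-3, Add(Mul(Rational(1, 1939), Add(-3, 1024)), Mul(Rational(-1, 7), 82, Pow(Add(-3, 1024), -1)))) = Add(-3, Add(Mul(Rational(1, 1939), 1021), Mul(Rational(-1, 7), 82, Pow(1021, -1)))) = Add(-3, Add(Rational(1021, 1939), Mul(Rational(-1, 7), 82, Rational(1, 1021)))) = Add(-3, Add(Rational(1021, 1939), Rational(-82, 7147))) = Add(-3, Rational(1019727, 1979719)) = Rational(-4919430, 1979719) ≈ -2.4849)
Add(-262180, v) = Add(-262180, Rational(-4919430, 1979719)) = Rational(-519047646850, 1979719)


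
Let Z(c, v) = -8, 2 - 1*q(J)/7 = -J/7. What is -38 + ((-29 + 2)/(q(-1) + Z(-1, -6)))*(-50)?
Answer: 232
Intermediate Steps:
q(J) = 14 + J (q(J) = 14 - 7*(-J)/7 = 14 - (-1)*J = 14 + J)
-38 + ((-29 + 2)/(q(-1) + Z(-1, -6)))*(-50) = -38 + ((-29 + 2)/((14 - 1) - 8))*(-50) = -38 - 27/(13 - 8)*(-50) = -38 - 27/5*(-50) = -38 + 270 = 232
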